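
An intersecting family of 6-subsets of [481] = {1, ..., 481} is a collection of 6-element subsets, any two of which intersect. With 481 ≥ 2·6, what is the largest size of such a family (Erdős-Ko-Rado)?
max |F| = C(480, 5) = 207945120096

The Erdős-Ko-Rado theorem states: for n ≥ 2k, an intersecting family of k-subsets of an n-element set has size at most C(n − 1, k − 1), with equality for 'star' families {A ⊆ [n] : |A| = k, i ∈ A} (fix an element i). For n = 481, k = 6: C(480, 5) = 207945120096.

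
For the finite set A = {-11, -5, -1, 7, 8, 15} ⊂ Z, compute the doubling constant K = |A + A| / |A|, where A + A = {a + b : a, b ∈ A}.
K = |A + A| / |A| = 20/6 = 10/3

Enumerate A + A = {a + b : a, b ∈ A}. With |A| = 6, there are |A|^2 = 36 ordered sum pairs; collecting distinct values, A + A = {-22, -16, -12, -10, -6, -4, -3, -2, 2, 3, 4, 6, 7, 10, 14, 15, 16, 22, 23, 30}, so |A + A| = 20. Thus K = 20/6 = 10/3. For comparison, the minimum possible |A + A| over all 6-element sets is 2·6 − 1 = 11 (so min K = 11/6), attained only by arithmetic progressions.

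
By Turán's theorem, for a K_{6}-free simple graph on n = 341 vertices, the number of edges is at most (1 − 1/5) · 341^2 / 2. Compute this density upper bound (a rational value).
Turán density bound = (4/5) · 341^2/2 = 232562/5 ≈ 46512.4

Turán's theorem: ex(n, K_{r+1}) is achieved by the complete r-partite Turán graph T(n, r) with parts as balanced as possible, and is at most (1 − 1/r) · n^2/2. For r = 5, n = 341: the density bound is (4/5) · 116281/2 = 232562/5 ≈ 46512.4. The integer-valued extremum is e(T(341, 5)) = 46512, which is strictly less than the density bound 232562/5 since 5 ∤ 341 (the parts of T(341, 5) cannot all be equal).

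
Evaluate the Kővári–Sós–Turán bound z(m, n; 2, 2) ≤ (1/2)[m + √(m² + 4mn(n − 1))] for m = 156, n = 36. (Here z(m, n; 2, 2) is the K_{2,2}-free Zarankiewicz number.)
z(156, 36; 2, 2) ≤ (1/2)[156 + √(156² + 4·156·36·35)] = (1/2)[156 + √810576] = 528.16

Kővári–Sós–Turán: let r_1, ..., r_156 be the row sums and z = Σ r_i the total number of 1s. Each pair of columns can share at most one row with both entries 1 (else a 2×2 all-ones block appears), so Σ_i C(r_i, 2) ≤ C(36, 2) = 630. By convexity Σ_i C(r_i, 2) ≥ 156·C(z/156, 2) = z(z − 156)/(2·156), giving z² − 156z − 156·36·35 ≤ 0 and hence z ≤ (1/2)[156 + √(24336 + 4·196560)] = (1/2)[156 + √810576] ≈ (1/2)(156 + 900.3199) = 528.16.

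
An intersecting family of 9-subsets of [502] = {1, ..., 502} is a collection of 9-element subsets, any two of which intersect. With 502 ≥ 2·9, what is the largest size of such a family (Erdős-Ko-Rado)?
max |F| = C(501, 8) = 93065198550216750

The Erdős-Ko-Rado theorem states: for n ≥ 2k, an intersecting family of k-subsets of an n-element set has size at most C(n − 1, k − 1), with equality for 'star' families {A ⊆ [n] : |A| = k, i ∈ A} (fix an element i). For n = 502, k = 9: C(501, 8) = 93065198550216750.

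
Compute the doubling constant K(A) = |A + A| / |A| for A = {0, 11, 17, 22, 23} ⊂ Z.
K = |A + A| / |A| = 13/5

Enumerate A + A = {a + b : a, b ∈ A}. With |A| = 5, there are |A|^2 = 25 ordered sum pairs; collecting distinct values, A + A = {0, 11, 17, 22, 23, 28, 33, 34, 39, 40, 44, 45, 46}, so |A + A| = 13. Thus K = 13/5. For comparison, the minimum possible |A + A| over all 5-element sets is 2·5 − 1 = 9 (so min K = 9/5), attained only by arithmetic progressions.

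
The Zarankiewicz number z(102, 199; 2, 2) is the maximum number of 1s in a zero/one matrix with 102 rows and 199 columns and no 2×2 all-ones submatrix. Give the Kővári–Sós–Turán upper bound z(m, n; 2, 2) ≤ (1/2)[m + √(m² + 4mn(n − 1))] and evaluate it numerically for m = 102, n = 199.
z(102, 199; 2, 2) ≤ (1/2)[102 + √(102² + 4·102·199·198)] = (1/2)[102 + √16086420] = 2056.394

Kővári–Sós–Turán: let r_1, ..., r_102 be the row sums and z = Σ r_i the total number of 1s. Each pair of columns can share at most one row with both entries 1 (else a 2×2 all-ones block appears), so Σ_i C(r_i, 2) ≤ C(199, 2) = 19701. By convexity Σ_i C(r_i, 2) ≥ 102·C(z/102, 2) = z(z − 102)/(2·102), giving z² − 102z − 102·199·198 ≤ 0 and hence z ≤ (1/2)[102 + √(10404 + 4·4019004)] = (1/2)[102 + √16086420] ≈ (1/2)(102 + 4010.788) = 2056.394.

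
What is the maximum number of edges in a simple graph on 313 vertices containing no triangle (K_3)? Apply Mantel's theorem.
ex(313, K_3) = ⌊313^2/4⌋ = 24492

Mantel (1907): a triangle-free graph on n vertices has at most ⌊n^2/4⌋ edges, with equality for the complete bipartite graph K_{⌊n/2⌋, ⌈n/2⌉}. For n = 313: ⌊313^2/4⌋ = ⌊97969/4⌋ = 24492. The extremal graph is K_{156, 157}, which has 156·157 = 24492 edges.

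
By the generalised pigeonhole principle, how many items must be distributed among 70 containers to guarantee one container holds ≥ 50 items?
n = (50 − 1)·70 + 1 = 3431

By the generalised pigeonhole principle, to guarantee some box contains ≥ r objects we need more than (r − 1) · k objects total. Threshold: n = (r − 1) · k + 1. With r = 50 and k = 70: n = 49 · 70 + 1 = 3430 + 1 = 3431. For n = 3430 = 49 · 70, we can put exactly 49 objects in every box, avoiding 50 in any single one — so 3431 is tight.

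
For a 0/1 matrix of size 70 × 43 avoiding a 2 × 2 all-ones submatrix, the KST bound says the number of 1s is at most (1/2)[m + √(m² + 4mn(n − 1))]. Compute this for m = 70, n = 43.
z(70, 43; 2, 2) ≤ (1/2)[70 + √(70² + 4·70·43·42)] = (1/2)[70 + √510580] = 392.2744

Kővári–Sós–Turán: let r_1, ..., r_70 be the row sums and z = Σ r_i the total number of 1s. Each pair of columns can share at most one row with both entries 1 (else a 2×2 all-ones block appears), so Σ_i C(r_i, 2) ≤ C(43, 2) = 903. By convexity Σ_i C(r_i, 2) ≥ 70·C(z/70, 2) = z(z − 70)/(2·70), giving z² − 70z − 70·43·42 ≤ 0 and hence z ≤ (1/2)[70 + √(4900 + 4·126420)] = (1/2)[70 + √510580] ≈ (1/2)(70 + 714.5488) = 392.2744.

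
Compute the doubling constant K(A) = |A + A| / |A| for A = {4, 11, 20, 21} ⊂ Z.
K = |A + A| / |A| = 10/4 = 5/2

Enumerate A + A = {a + b : a, b ∈ A}. With |A| = 4, there are |A|^2 = 16 ordered sum pairs; collecting distinct values, A + A = {8, 15, 22, 24, 25, 31, 32, 40, 41, 42}, so |A + A| = 10. Thus K = 10/4 = 5/2. For comparison, the minimum possible |A + A| over all 4-element sets is 2·4 − 1 = 7 (so min K = 7/4), attained only by arithmetic progressions.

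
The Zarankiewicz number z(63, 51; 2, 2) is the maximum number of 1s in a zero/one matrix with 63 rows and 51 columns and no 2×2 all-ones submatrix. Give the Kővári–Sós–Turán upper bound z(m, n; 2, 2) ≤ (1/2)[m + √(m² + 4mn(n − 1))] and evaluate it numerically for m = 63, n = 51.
z(63, 51; 2, 2) ≤ (1/2)[63 + √(63² + 4·63·51·50)] = (1/2)[63 + √646569] = 433.5476

Kővári–Sós–Turán: let r_1, ..., r_63 be the row sums and z = Σ r_i the total number of 1s. Each pair of columns can share at most one row with both entries 1 (else a 2×2 all-ones block appears), so Σ_i C(r_i, 2) ≤ C(51, 2) = 1275. By convexity Σ_i C(r_i, 2) ≥ 63·C(z/63, 2) = z(z − 63)/(2·63), giving z² − 63z − 63·51·50 ≤ 0 and hence z ≤ (1/2)[63 + √(3969 + 4·160650)] = (1/2)[63 + √646569] ≈ (1/2)(63 + 804.0951) = 433.5476.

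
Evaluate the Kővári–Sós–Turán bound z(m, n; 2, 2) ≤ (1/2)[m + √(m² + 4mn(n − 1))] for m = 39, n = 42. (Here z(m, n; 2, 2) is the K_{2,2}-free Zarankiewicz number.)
z(39, 42; 2, 2) ≤ (1/2)[39 + √(39² + 4·39·42·41)] = (1/2)[39 + √270153] = 279.3812

Kővári–Sós–Turán: let r_1, ..., r_39 be the row sums and z = Σ r_i the total number of 1s. Each pair of columns can share at most one row with both entries 1 (else a 2×2 all-ones block appears), so Σ_i C(r_i, 2) ≤ C(42, 2) = 861. By convexity Σ_i C(r_i, 2) ≥ 39·C(z/39, 2) = z(z − 39)/(2·39), giving z² − 39z − 39·42·41 ≤ 0 and hence z ≤ (1/2)[39 + √(1521 + 4·67158)] = (1/2)[39 + √270153] ≈ (1/2)(39 + 519.7624) = 279.3812.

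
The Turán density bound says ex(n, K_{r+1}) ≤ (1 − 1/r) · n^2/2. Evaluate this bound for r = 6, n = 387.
Turán density bound = (5/6) · 387^2/2 = 249615/4 ≈ 62403.75

Turán's theorem: ex(n, K_{r+1}) is achieved by the complete r-partite Turán graph T(n, r) with parts as balanced as possible, and is at most (1 − 1/r) · n^2/2. For r = 6, n = 387: the density bound is (5/6) · 149769/2 = 249615/4 ≈ 62403.75. The integer-valued extremum is e(T(387, 6)) = 62403, which is strictly less than the density bound 249615/4 since 6 ∤ 387 (the parts of T(387, 6) cannot all be equal).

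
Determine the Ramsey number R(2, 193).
R(2, 193) = 193

R(2, k) = k for all k ≥ 2: in a 2-colouring of K_k, either some edge is red (a red K_2) or all edges are blue (a blue K_k). And K_{192} coloured all-blue has no blue K_193, so R(2, 193) > 192. Hence R(2, 193) = 193.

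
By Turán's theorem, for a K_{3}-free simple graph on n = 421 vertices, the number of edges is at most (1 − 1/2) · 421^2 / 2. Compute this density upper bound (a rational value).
Turán density bound = (1/2) · 421^2/2 = 177241/4 ≈ 44310.25

Turán's theorem: ex(n, K_{r+1}) is achieved by the complete r-partite Turán graph T(n, r) with parts as balanced as possible, and is at most (1 − 1/r) · n^2/2. For r = 2, n = 421: the density bound is (1/2) · 177241/2 = 177241/4 ≈ 44310.25. The integer-valued extremum is e(T(421, 2)) = 44310, which is strictly less than the density bound 177241/4 since 2 ∤ 421 (the parts of T(421, 2) cannot all be equal).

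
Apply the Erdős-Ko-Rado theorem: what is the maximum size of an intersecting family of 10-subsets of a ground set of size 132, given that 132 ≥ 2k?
max |F| = C(131, 9) = 23640810986000

The Erdős-Ko-Rado theorem states: for n ≥ 2k, an intersecting family of k-subsets of an n-element set has size at most C(n − 1, k − 1), with equality for 'star' families {A ⊆ [n] : |A| = k, i ∈ A} (fix an element i). For n = 132, k = 10: C(131, 9) = 23640810986000.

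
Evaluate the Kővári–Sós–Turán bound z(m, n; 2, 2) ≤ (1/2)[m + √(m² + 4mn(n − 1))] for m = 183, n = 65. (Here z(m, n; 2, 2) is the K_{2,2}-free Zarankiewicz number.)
z(183, 65; 2, 2) ≤ (1/2)[183 + √(183² + 4·183·65·64)] = (1/2)[183 + √3078609] = 968.7983

Kővári–Sós–Turán: let r_1, ..., r_183 be the row sums and z = Σ r_i the total number of 1s. Each pair of columns can share at most one row with both entries 1 (else a 2×2 all-ones block appears), so Σ_i C(r_i, 2) ≤ C(65, 2) = 2080. By convexity Σ_i C(r_i, 2) ≥ 183·C(z/183, 2) = z(z − 183)/(2·183), giving z² − 183z − 183·65·64 ≤ 0 and hence z ≤ (1/2)[183 + √(33489 + 4·761280)] = (1/2)[183 + √3078609] ≈ (1/2)(183 + 1754.5965) = 968.7983.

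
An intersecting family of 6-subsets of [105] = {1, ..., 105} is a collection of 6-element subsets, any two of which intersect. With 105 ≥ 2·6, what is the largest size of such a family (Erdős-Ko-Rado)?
max |F| = C(104, 5) = 91962520

Erdős-Ko-Rado (1961): when n ≥ 2k, max |F| = C(n−1, k−1). The bound is attained by the star {A : i ∈ A} for any fixed i ∈ [n]. Here C(105−1, 6−1) = C(104, 5) = 91962520.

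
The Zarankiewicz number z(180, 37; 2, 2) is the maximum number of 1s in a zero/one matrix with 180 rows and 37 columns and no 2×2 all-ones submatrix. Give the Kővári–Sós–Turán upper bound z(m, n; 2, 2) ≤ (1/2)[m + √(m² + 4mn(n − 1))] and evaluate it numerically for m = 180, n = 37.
z(180, 37; 2, 2) ≤ (1/2)[180 + √(180² + 4·180·37·36)] = (1/2)[180 + √991440] = 587.8554

Kővári–Sós–Turán: let r_1, ..., r_180 be the row sums and z = Σ r_i the total number of 1s. Each pair of columns can share at most one row with both entries 1 (else a 2×2 all-ones block appears), so Σ_i C(r_i, 2) ≤ C(37, 2) = 666. By convexity Σ_i C(r_i, 2) ≥ 180·C(z/180, 2) = z(z − 180)/(2·180), giving z² − 180z − 180·37·36 ≤ 0 and hence z ≤ (1/2)[180 + √(32400 + 4·239760)] = (1/2)[180 + √991440] ≈ (1/2)(180 + 995.7108) = 587.8554.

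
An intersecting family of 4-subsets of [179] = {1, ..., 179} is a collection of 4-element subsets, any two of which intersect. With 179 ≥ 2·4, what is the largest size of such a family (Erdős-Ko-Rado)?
max |F| = C(178, 3) = 924176

Erdős-Ko-Rado (1961): when n ≥ 2k, max |F| = C(n−1, k−1). The bound is attained by the star {A : i ∈ A} for any fixed i ∈ [n]. Here C(179−1, 4−1) = C(178, 3) = 924176.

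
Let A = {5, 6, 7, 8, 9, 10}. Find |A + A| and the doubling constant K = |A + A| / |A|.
K = |A + A| / |A| = 11/6

Enumerate A + A = {a + b : a, b ∈ A}. With |A| = 6, there are |A|^2 = 36 ordered sum pairs; collecting distinct values, A + A = {10, 11, 12, 13, 14, 15, 16, 17, 18, 19, 20}, so |A + A| = 11. Thus K = 11/6. Here |A + A| = 2|A| − 1 = 11, the minimum possible — so K = 11/6 is minimal, which holds iff A is an arithmetic progression.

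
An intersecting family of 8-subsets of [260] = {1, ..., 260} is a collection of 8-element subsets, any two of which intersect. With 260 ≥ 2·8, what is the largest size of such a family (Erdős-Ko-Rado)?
max |F| = C(259, 7) = 14294087638336

The Erdős-Ko-Rado theorem states: for n ≥ 2k, an intersecting family of k-subsets of an n-element set has size at most C(n − 1, k − 1), with equality for 'star' families {A ⊆ [n] : |A| = k, i ∈ A} (fix an element i). For n = 260, k = 8: C(259, 7) = 14294087638336.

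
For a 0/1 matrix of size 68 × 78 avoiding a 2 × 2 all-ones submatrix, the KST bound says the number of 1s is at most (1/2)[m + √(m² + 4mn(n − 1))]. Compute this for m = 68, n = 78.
z(68, 78; 2, 2) ≤ (1/2)[68 + √(68² + 4·68·78·77)] = (1/2)[68 + √1638256] = 673.9719

Kővári–Sós–Turán: let r_1, ..., r_68 be the row sums and z = Σ r_i the total number of 1s. Each pair of columns can share at most one row with both entries 1 (else a 2×2 all-ones block appears), so Σ_i C(r_i, 2) ≤ C(78, 2) = 3003. By convexity Σ_i C(r_i, 2) ≥ 68·C(z/68, 2) = z(z − 68)/(2·68), giving z² − 68z − 68·78·77 ≤ 0 and hence z ≤ (1/2)[68 + √(4624 + 4·408408)] = (1/2)[68 + √1638256] ≈ (1/2)(68 + 1279.9437) = 673.9719.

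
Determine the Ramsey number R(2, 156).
R(2, 156) = 156

R(2, k) = k for all k ≥ 2: in a 2-colouring of K_k, either some edge is red (a red K_2) or all edges are blue (a blue K_k). And K_{155} coloured all-blue has no blue K_156, so R(2, 156) > 155. Hence R(2, 156) = 156.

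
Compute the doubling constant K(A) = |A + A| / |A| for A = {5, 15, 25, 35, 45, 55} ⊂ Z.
K = |A + A| / |A| = 11/6

Enumerate A + A = {a + b : a, b ∈ A}. With |A| = 6, there are |A|^2 = 36 ordered sum pairs; collecting distinct values, A + A = {10, 20, 30, 40, 50, 60, 70, 80, 90, 100, 110}, so |A + A| = 11. Thus K = 11/6. Here |A + A| = 2|A| − 1 = 11, the minimum possible — so K = 11/6 is minimal, which holds iff A is an arithmetic progression.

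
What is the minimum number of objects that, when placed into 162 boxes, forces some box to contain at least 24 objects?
n = (24 − 1)·162 + 1 = 3727

By the generalised pigeonhole principle, to guarantee some box contains ≥ r objects we need more than (r − 1) · k objects total. Threshold: n = (r − 1) · k + 1. With r = 24 and k = 162: n = 23 · 162 + 1 = 3726 + 1 = 3727. For n = 3726 = 23 · 162, we can put exactly 23 objects in every box, avoiding 24 in any single one — so 3727 is tight.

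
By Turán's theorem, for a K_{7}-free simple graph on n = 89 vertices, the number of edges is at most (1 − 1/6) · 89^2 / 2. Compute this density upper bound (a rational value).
Turán density bound = (5/6) · 89^2/2 = 39605/12 ≈ 3300.4167

Turán's theorem: ex(n, K_{r+1}) is achieved by the complete r-partite Turán graph T(n, r) with parts as balanced as possible, and is at most (1 − 1/r) · n^2/2. For r = 6, n = 89: the density bound is (5/6) · 7921/2 = 39605/12 ≈ 3300.4167. The integer-valued extremum is e(T(89, 6)) = 3300, which is strictly less than the density bound 39605/12 since 6 ∤ 89 (the parts of T(89, 6) cannot all be equal).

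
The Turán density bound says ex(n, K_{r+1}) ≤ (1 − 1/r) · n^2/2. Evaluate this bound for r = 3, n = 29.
Turán density bound = (2/3) · 29^2/2 = 841/3 ≈ 280.3333

Turán's theorem: ex(n, K_{r+1}) is achieved by the complete r-partite Turán graph T(n, r) with parts as balanced as possible, and is at most (1 − 1/r) · n^2/2. For r = 3, n = 29: the density bound is (2/3) · 841/2 = 841/3 ≈ 280.3333. The integer-valued extremum is e(T(29, 3)) = 280, which is strictly less than the density bound 841/3 since 3 ∤ 29 (the parts of T(29, 3) cannot all be equal).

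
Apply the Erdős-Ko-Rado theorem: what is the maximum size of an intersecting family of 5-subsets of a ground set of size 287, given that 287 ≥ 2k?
max |F| = C(286, 4) = 272963405

Erdős-Ko-Rado (1961): when n ≥ 2k, max |F| = C(n−1, k−1). The bound is attained by the star {A : i ∈ A} for any fixed i ∈ [n]. Here C(287−1, 5−1) = C(286, 4) = 272963405.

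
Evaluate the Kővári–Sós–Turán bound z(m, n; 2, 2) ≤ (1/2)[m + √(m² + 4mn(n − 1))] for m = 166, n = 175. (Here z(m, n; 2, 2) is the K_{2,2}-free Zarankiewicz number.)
z(166, 175; 2, 2) ≤ (1/2)[166 + √(166² + 4·166·175·174)] = (1/2)[166 + √20246356] = 2332.7975

Kővári–Sós–Turán: let r_1, ..., r_166 be the row sums and z = Σ r_i the total number of 1s. Each pair of columns can share at most one row with both entries 1 (else a 2×2 all-ones block appears), so Σ_i C(r_i, 2) ≤ C(175, 2) = 15225. By convexity Σ_i C(r_i, 2) ≥ 166·C(z/166, 2) = z(z − 166)/(2·166), giving z² − 166z − 166·175·174 ≤ 0 and hence z ≤ (1/2)[166 + √(27556 + 4·5054700)] = (1/2)[166 + √20246356] ≈ (1/2)(166 + 4499.5951) = 2332.7975.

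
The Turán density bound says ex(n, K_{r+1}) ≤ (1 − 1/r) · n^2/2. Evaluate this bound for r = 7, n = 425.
Turán density bound = (6/7) · 425^2/2 = 541875/7 ≈ 77410.7143

Turán's theorem: ex(n, K_{r+1}) is achieved by the complete r-partite Turán graph T(n, r) with parts as balanced as possible, and is at most (1 − 1/r) · n^2/2. For r = 7, n = 425: the density bound is (6/7) · 180625/2 = 541875/7 ≈ 77410.7143. The integer-valued extremum is e(T(425, 7)) = 77410, which is strictly less than the density bound 541875/7 since 7 ∤ 425 (the parts of T(425, 7) cannot all be equal).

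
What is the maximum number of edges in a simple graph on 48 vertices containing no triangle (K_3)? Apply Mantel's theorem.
ex(48, K_3) = ⌊48^2/4⌋ = 576

Mantel (1907): a triangle-free graph on n vertices has at most ⌊n^2/4⌋ edges, with equality for the complete bipartite graph K_{⌊n/2⌋, ⌈n/2⌉}. For n = 48: ⌊48^2/4⌋ = ⌊2304/4⌋ = 576. The extremal graph is K_{24, 24}, which has 24·24 = 576 edges.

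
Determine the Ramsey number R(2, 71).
R(2, 71) = 71

R(2, k) = k for all k ≥ 2: in a 2-colouring of K_k, either some edge is red (a red K_2) or all edges are blue (a blue K_k). And K_{70} coloured all-blue has no blue K_71, so R(2, 71) > 70. Hence R(2, 71) = 71.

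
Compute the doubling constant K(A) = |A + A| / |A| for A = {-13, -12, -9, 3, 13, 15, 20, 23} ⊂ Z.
K = |A + A| / |A| = 33/8

Enumerate A + A = {a + b : a, b ∈ A}. With |A| = 8, there are |A|^2 = 64 ordered sum pairs; collecting distinct values, A + A = {-26, -25, -24, -22, -21, -18, -10, -9, -6, 0, 1, 2, 3, 4, 6, 7, 8, 10, 11, 14, 16, 18, 23, 26, 28, 30, 33, 35, 36, 38, 40, 43, 46}, so |A + A| = 33. Thus K = 33/8. For comparison, the minimum possible |A + A| over all 8-element sets is 2·8 − 1 = 15 (so min K = 15/8), attained only by arithmetic progressions.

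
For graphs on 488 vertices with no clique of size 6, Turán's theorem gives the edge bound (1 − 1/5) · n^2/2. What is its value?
Turán density bound = (4/5) · 488^2/2 = 476288/5 ≈ 95257.6

Turán's theorem: ex(n, K_{r+1}) is achieved by the complete r-partite Turán graph T(n, r) with parts as balanced as possible, and is at most (1 − 1/r) · n^2/2. For r = 5, n = 488: the density bound is (4/5) · 238144/2 = 476288/5 ≈ 95257.6. The integer-valued extremum is e(T(488, 5)) = 95257, which is strictly less than the density bound 476288/5 since 5 ∤ 488 (the parts of T(488, 5) cannot all be equal).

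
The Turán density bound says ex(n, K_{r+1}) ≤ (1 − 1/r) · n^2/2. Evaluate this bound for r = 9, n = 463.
Turán density bound = (8/9) · 463^2/2 = 857476/9 ≈ 95275.1111

Turán's theorem: ex(n, K_{r+1}) is achieved by the complete r-partite Turán graph T(n, r) with parts as balanced as possible, and is at most (1 − 1/r) · n^2/2. For r = 9, n = 463: the density bound is (8/9) · 214369/2 = 857476/9 ≈ 95275.1111. The integer-valued extremum is e(T(463, 9)) = 95274, which is strictly less than the density bound 857476/9 since 9 ∤ 463 (the parts of T(463, 9) cannot all be equal).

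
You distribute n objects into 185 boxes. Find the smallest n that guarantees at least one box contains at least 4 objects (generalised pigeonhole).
n = (4 − 1)·185 + 1 = 556

By the generalised pigeonhole principle, to guarantee some box contains ≥ r objects we need more than (r − 1) · k objects total. Threshold: n = (r − 1) · k + 1. With r = 4 and k = 185: n = 3 · 185 + 1 = 555 + 1 = 556. For n = 555 = 3 · 185, we can put exactly 3 objects in every box, avoiding 4 in any single one — so 556 is tight.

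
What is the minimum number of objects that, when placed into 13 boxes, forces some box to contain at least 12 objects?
n = (12 − 1)·13 + 1 = 144

By the generalised pigeonhole principle, to guarantee some box contains ≥ r objects we need more than (r − 1) · k objects total. Threshold: n = (r − 1) · k + 1. With r = 12 and k = 13: n = 11 · 13 + 1 = 143 + 1 = 144. For n = 143 = 11 · 13, we can put exactly 11 objects in every box, avoiding 12 in any single one — so 144 is tight.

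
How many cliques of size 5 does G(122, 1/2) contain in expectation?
E[# K_5] = C(122, 5) · (1/2)^C(5, 2) = 207288004 / 2^10 = 51822001/256 ≈ 202429.691406

For each 5-subset S of vertices (there are C(122, 5) = 207288004 such S), let X_S = 1 if S induces a K_5 (all C(5, 2) = 10 edges present). Then P(X_S = 1) = (1/2)^10 = 1/1024. By linearity of expectation, E[# K_5] = C(122, 5) · (1/2)^10 = 207288004 / 1024 = 51822001/256 ≈ 202429.691406.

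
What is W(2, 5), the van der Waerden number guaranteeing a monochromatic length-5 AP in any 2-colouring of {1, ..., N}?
W(2, 5) = 178

This is a classical value, W(2, 5) = 178, established by combining an explicit 2-colouring of {1, ..., 177} with no monochromatic 5-AP (giving the lower bound W(2, 5) > 177) and a finite case analysis / exhaustive computer search showing every 2-colouring of {1, ..., 178} has such an AP.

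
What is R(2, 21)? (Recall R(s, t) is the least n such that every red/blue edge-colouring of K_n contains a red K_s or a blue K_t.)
R(2, 21) = 21

R(2, k) = k for all k ≥ 2: in a 2-colouring of K_k, either some edge is red (a red K_2) or all edges are blue (a blue K_k). And K_{20} coloured all-blue has no blue K_21, so R(2, 21) > 20. Hence R(2, 21) = 21.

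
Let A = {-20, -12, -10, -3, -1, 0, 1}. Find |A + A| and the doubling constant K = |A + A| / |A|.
K = |A + A| / |A| = 23/7

Enumerate A + A = {a + b : a, b ∈ A}. With |A| = 7, there are |A|^2 = 49 ordered sum pairs; collecting distinct values, A + A = {-40, -32, -30, -24, -23, -22, -21, -20, -19, -15, -13, -12, -11, -10, -9, -6, -4, -3, -2, -1, 0, 1, 2}, so |A + A| = 23. Thus K = 23/7. For comparison, the minimum possible |A + A| over all 7-element sets is 2·7 − 1 = 13 (so min K = 13/7), attained only by arithmetic progressions.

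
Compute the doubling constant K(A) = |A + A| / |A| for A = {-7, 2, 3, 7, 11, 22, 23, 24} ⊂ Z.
K = |A + A| / |A| = 31/8

Enumerate A + A = {a + b : a, b ∈ A}. With |A| = 8, there are |A|^2 = 64 ordered sum pairs; collecting distinct values, A + A = {-14, -5, -4, 0, 4, 5, 6, 9, 10, 13, 14, 15, 16, 17, 18, 22, 24, 25, 26, 27, 29, 30, 31, 33, 34, 35, 44, 45, 46, 47, 48}, so |A + A| = 31. Thus K = 31/8. For comparison, the minimum possible |A + A| over all 8-element sets is 2·8 − 1 = 15 (so min K = 15/8), attained only by arithmetic progressions.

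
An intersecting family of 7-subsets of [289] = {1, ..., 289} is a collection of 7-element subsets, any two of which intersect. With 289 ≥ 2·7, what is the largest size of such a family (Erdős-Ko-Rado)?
max |F| = C(288, 6) = 752068773456

Erdős-Ko-Rado (1961): when n ≥ 2k, max |F| = C(n−1, k−1). The bound is attained by the star {A : i ∈ A} for any fixed i ∈ [n]. Here C(289−1, 7−1) = C(288, 6) = 752068773456.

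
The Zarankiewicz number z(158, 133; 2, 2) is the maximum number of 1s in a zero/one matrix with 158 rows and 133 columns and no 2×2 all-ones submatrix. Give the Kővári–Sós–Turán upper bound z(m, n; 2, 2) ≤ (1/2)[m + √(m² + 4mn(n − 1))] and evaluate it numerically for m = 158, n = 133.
z(158, 133; 2, 2) ≤ (1/2)[158 + √(158² + 4·158·133·132)] = (1/2)[158 + √11120356] = 1746.3599

Kővári–Sós–Turán: let r_1, ..., r_158 be the row sums and z = Σ r_i the total number of 1s. Each pair of columns can share at most one row with both entries 1 (else a 2×2 all-ones block appears), so Σ_i C(r_i, 2) ≤ C(133, 2) = 8778. By convexity Σ_i C(r_i, 2) ≥ 158·C(z/158, 2) = z(z − 158)/(2·158), giving z² − 158z − 158·133·132 ≤ 0 and hence z ≤ (1/2)[158 + √(24964 + 4·2773848)] = (1/2)[158 + √11120356] ≈ (1/2)(158 + 3334.7198) = 1746.3599.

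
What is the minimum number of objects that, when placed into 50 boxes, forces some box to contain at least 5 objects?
n = (5 − 1)·50 + 1 = 201

By the generalised pigeonhole principle, to guarantee some box contains ≥ r objects we need more than (r − 1) · k objects total. Threshold: n = (r − 1) · k + 1. With r = 5 and k = 50: n = 4 · 50 + 1 = 200 + 1 = 201. For n = 200 = 4 · 50, we can put exactly 4 objects in every box, avoiding 5 in any single one — so 201 is tight.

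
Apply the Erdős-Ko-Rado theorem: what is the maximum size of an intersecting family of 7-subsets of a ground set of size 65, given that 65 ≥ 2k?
max |F| = C(64, 6) = 74974368

The Erdős-Ko-Rado theorem states: for n ≥ 2k, an intersecting family of k-subsets of an n-element set has size at most C(n − 1, k − 1), with equality for 'star' families {A ⊆ [n] : |A| = k, i ∈ A} (fix an element i). For n = 65, k = 7: C(64, 6) = 74974368.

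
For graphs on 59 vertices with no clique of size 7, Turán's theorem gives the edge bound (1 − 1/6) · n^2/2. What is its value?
Turán density bound = (5/6) · 59^2/2 = 17405/12 ≈ 1450.4167

Turán's theorem: ex(n, K_{r+1}) is achieved by the complete r-partite Turán graph T(n, r) with parts as balanced as possible, and is at most (1 − 1/r) · n^2/2. For r = 6, n = 59: the density bound is (5/6) · 3481/2 = 17405/12 ≈ 1450.4167. The integer-valued extremum is e(T(59, 6)) = 1450, which is strictly less than the density bound 17405/12 since 6 ∤ 59 (the parts of T(59, 6) cannot all be equal).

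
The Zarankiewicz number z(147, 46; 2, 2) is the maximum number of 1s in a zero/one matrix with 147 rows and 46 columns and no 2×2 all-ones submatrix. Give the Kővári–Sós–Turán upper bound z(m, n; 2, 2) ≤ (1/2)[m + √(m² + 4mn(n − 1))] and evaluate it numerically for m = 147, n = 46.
z(147, 46; 2, 2) ≤ (1/2)[147 + √(147² + 4·147·46·45)] = (1/2)[147 + √1238769] = 630

Kővári–Sós–Turán: let r_1, ..., r_147 be the row sums and z = Σ r_i the total number of 1s. Each pair of columns can share at most one row with both entries 1 (else a 2×2 all-ones block appears), so Σ_i C(r_i, 2) ≤ C(46, 2) = 1035. By convexity Σ_i C(r_i, 2) ≥ 147·C(z/147, 2) = z(z − 147)/(2·147), giving z² − 147z − 147·46·45 ≤ 0 and hence z ≤ (1/2)[147 + √(21609 + 4·304290)] = (1/2)[147 + √1238769] ≈ (1/2)(147 + 1113) = 630.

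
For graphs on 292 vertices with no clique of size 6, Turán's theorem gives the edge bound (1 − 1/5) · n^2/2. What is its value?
Turán density bound = (4/5) · 292^2/2 = 170528/5 ≈ 34105.6

Turán's theorem: ex(n, K_{r+1}) is achieved by the complete r-partite Turán graph T(n, r) with parts as balanced as possible, and is at most (1 − 1/r) · n^2/2. For r = 5, n = 292: the density bound is (4/5) · 85264/2 = 170528/5 ≈ 34105.6. The integer-valued extremum is e(T(292, 5)) = 34105, which is strictly less than the density bound 170528/5 since 5 ∤ 292 (the parts of T(292, 5) cannot all be equal).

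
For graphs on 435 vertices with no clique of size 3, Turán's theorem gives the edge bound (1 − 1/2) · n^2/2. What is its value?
Turán density bound = (1/2) · 435^2/2 = 189225/4 ≈ 47306.25

Turán's theorem: ex(n, K_{r+1}) is achieved by the complete r-partite Turán graph T(n, r) with parts as balanced as possible, and is at most (1 − 1/r) · n^2/2. For r = 2, n = 435: the density bound is (1/2) · 189225/2 = 189225/4 ≈ 47306.25. The integer-valued extremum is e(T(435, 2)) = 47306, which is strictly less than the density bound 189225/4 since 2 ∤ 435 (the parts of T(435, 2) cannot all be equal).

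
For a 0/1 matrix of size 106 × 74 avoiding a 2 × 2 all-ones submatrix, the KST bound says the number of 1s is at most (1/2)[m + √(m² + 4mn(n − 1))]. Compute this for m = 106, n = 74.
z(106, 74; 2, 2) ≤ (1/2)[106 + √(106² + 4·106·74·73)] = (1/2)[106 + √2301684] = 811.5651

Kővári–Sós–Turán: let r_1, ..., r_106 be the row sums and z = Σ r_i the total number of 1s. Each pair of columns can share at most one row with both entries 1 (else a 2×2 all-ones block appears), so Σ_i C(r_i, 2) ≤ C(74, 2) = 2701. By convexity Σ_i C(r_i, 2) ≥ 106·C(z/106, 2) = z(z − 106)/(2·106), giving z² − 106z − 106·74·73 ≤ 0 and hence z ≤ (1/2)[106 + √(11236 + 4·572612)] = (1/2)[106 + √2301684] ≈ (1/2)(106 + 1517.1302) = 811.5651.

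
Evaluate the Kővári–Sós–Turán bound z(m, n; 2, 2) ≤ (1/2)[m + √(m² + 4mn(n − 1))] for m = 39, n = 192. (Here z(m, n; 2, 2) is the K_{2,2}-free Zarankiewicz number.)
z(39, 192; 2, 2) ≤ (1/2)[39 + √(39² + 4·39·192·191)] = (1/2)[39 + √5722353] = 1215.572

Kővári–Sós–Turán: let r_1, ..., r_39 be the row sums and z = Σ r_i the total number of 1s. Each pair of columns can share at most one row with both entries 1 (else a 2×2 all-ones block appears), so Σ_i C(r_i, 2) ≤ C(192, 2) = 18336. By convexity Σ_i C(r_i, 2) ≥ 39·C(z/39, 2) = z(z − 39)/(2·39), giving z² − 39z − 39·192·191 ≤ 0 and hence z ≤ (1/2)[39 + √(1521 + 4·1430208)] = (1/2)[39 + √5722353] ≈ (1/2)(39 + 2392.144) = 1215.572.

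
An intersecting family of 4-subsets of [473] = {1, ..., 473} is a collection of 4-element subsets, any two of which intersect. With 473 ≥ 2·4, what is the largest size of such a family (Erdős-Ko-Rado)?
max |F| = C(472, 3) = 17414440

The Erdős-Ko-Rado theorem states: for n ≥ 2k, an intersecting family of k-subsets of an n-element set has size at most C(n − 1, k − 1), with equality for 'star' families {A ⊆ [n] : |A| = k, i ∈ A} (fix an element i). For n = 473, k = 4: C(472, 3) = 17414440.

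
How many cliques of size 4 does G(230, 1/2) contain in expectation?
E[# K_4] = C(230, 4) · (1/2)^C(4, 2) = 113582855 / 2^6 = 1774732.109375

For each 4-subset S of vertices (there are C(230, 4) = 113582855 such S), let X_S = 1 if S induces a K_4 (all C(4, 2) = 6 edges present). Then P(X_S = 1) = (1/2)^6 = 1/64. By linearity of expectation, E[# K_4] = C(230, 4) · (1/2)^6 = 113582855 / 64 = 1774732.109375.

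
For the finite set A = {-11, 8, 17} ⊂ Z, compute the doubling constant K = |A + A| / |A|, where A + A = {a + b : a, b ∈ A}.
K = |A + A| / |A| = 6/3 = 2

Enumerate A + A = {a + b : a, b ∈ A}. With |A| = 3, there are |A|^2 = 9 ordered sum pairs; collecting distinct values, A + A = {-22, -3, 6, 16, 25, 34}, so |A + A| = 6. Thus K = 6/3 = 2. For comparison, the minimum possible |A + A| over all 3-element sets is 2·3 − 1 = 5 (so min K = 5/3), attained only by arithmetic progressions.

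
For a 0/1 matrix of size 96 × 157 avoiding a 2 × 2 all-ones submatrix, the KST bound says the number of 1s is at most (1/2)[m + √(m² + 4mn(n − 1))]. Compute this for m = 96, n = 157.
z(96, 157; 2, 2) ≤ (1/2)[96 + √(96² + 4·96·157·156)] = (1/2)[96 + √9414144] = 1582.1239

Kővári–Sós–Turán: let r_1, ..., r_96 be the row sums and z = Σ r_i the total number of 1s. Each pair of columns can share at most one row with both entries 1 (else a 2×2 all-ones block appears), so Σ_i C(r_i, 2) ≤ C(157, 2) = 12246. By convexity Σ_i C(r_i, 2) ≥ 96·C(z/96, 2) = z(z − 96)/(2·96), giving z² − 96z − 96·157·156 ≤ 0 and hence z ≤ (1/2)[96 + √(9216 + 4·2351232)] = (1/2)[96 + √9414144] ≈ (1/2)(96 + 3068.2477) = 1582.1239.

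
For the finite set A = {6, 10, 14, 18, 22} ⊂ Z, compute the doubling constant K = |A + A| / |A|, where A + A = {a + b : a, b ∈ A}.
K = |A + A| / |A| = 9/5

Enumerate A + A = {a + b : a, b ∈ A}. With |A| = 5, there are |A|^2 = 25 ordered sum pairs; collecting distinct values, A + A = {12, 16, 20, 24, 28, 32, 36, 40, 44}, so |A + A| = 9. Thus K = 9/5. Here |A + A| = 2|A| − 1 = 9, the minimum possible — so K = 9/5 is minimal, which holds iff A is an arithmetic progression.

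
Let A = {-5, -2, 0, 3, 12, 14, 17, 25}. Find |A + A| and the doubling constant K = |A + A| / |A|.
K = |A + A| / |A| = 29/8

Enumerate A + A = {a + b : a, b ∈ A}. With |A| = 8, there are |A|^2 = 64 ordered sum pairs; collecting distinct values, A + A = {-10, -7, -5, -4, -2, 0, 1, 3, 6, 7, 9, 10, 12, 14, 15, 17, 20, 23, 24, 25, 26, 28, 29, 31, 34, 37, 39, 42, 50}, so |A + A| = 29. Thus K = 29/8. For comparison, the minimum possible |A + A| over all 8-element sets is 2·8 − 1 = 15 (so min K = 15/8), attained only by arithmetic progressions.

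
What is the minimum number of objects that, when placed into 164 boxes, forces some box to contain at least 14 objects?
n = (14 − 1)·164 + 1 = 2133

By the generalised pigeonhole principle, to guarantee some box contains ≥ r objects we need more than (r − 1) · k objects total. Threshold: n = (r − 1) · k + 1. With r = 14 and k = 164: n = 13 · 164 + 1 = 2132 + 1 = 2133. For n = 2132 = 13 · 164, we can put exactly 13 objects in every box, avoiding 14 in any single one — so 2133 is tight.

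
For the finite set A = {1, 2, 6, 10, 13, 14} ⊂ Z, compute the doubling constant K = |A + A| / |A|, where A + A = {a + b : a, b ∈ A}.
K = |A + A| / |A| = 17/6

Enumerate A + A = {a + b : a, b ∈ A}. With |A| = 6, there are |A|^2 = 36 ordered sum pairs; collecting distinct values, A + A = {2, 3, 4, 7, 8, 11, 12, 14, 15, 16, 19, 20, 23, 24, 26, 27, 28}, so |A + A| = 17. Thus K = 17/6. For comparison, the minimum possible |A + A| over all 6-element sets is 2·6 − 1 = 11 (so min K = 11/6), attained only by arithmetic progressions.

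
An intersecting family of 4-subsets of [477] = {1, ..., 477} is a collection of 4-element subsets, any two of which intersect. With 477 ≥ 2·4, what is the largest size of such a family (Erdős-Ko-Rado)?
max |F| = C(476, 3) = 17861900

Erdős-Ko-Rado (1961): when n ≥ 2k, max |F| = C(n−1, k−1). The bound is attained by the star {A : i ∈ A} for any fixed i ∈ [n]. Here C(477−1, 4−1) = C(476, 3) = 17861900.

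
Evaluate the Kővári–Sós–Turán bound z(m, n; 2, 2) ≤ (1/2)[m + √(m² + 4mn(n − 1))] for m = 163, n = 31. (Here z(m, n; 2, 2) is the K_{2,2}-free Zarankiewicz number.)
z(163, 31; 2, 2) ≤ (1/2)[163 + √(163² + 4·163·31·30)] = (1/2)[163 + √632929] = 479.2842

Kővári–Sós–Turán: let r_1, ..., r_163 be the row sums and z = Σ r_i the total number of 1s. Each pair of columns can share at most one row with both entries 1 (else a 2×2 all-ones block appears), so Σ_i C(r_i, 2) ≤ C(31, 2) = 465. By convexity Σ_i C(r_i, 2) ≥ 163·C(z/163, 2) = z(z − 163)/(2·163), giving z² − 163z − 163·31·30 ≤ 0 and hence z ≤ (1/2)[163 + √(26569 + 4·151590)] = (1/2)[163 + √632929] ≈ (1/2)(163 + 795.5684) = 479.2842.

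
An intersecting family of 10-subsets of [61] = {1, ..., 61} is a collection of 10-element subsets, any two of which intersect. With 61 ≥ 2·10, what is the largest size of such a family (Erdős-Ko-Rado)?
max |F| = C(60, 9) = 14783142660

Erdős-Ko-Rado (1961): when n ≥ 2k, max |F| = C(n−1, k−1). The bound is attained by the star {A : i ∈ A} for any fixed i ∈ [n]. Here C(61−1, 10−1) = C(60, 9) = 14783142660.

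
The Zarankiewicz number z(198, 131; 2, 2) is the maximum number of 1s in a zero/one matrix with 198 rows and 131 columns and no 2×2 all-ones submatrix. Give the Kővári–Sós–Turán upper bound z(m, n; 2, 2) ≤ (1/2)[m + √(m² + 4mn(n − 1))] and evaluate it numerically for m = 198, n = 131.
z(198, 131; 2, 2) ≤ (1/2)[198 + √(198² + 4·198·131·130)] = (1/2)[198 + √13526964] = 1937.9511

Kővári–Sós–Turán: let r_1, ..., r_198 be the row sums and z = Σ r_i the total number of 1s. Each pair of columns can share at most one row with both entries 1 (else a 2×2 all-ones block appears), so Σ_i C(r_i, 2) ≤ C(131, 2) = 8515. By convexity Σ_i C(r_i, 2) ≥ 198·C(z/198, 2) = z(z − 198)/(2·198), giving z² − 198z − 198·131·130 ≤ 0 and hence z ≤ (1/2)[198 + √(39204 + 4·3371940)] = (1/2)[198 + √13526964] ≈ (1/2)(198 + 3677.9021) = 1937.9511.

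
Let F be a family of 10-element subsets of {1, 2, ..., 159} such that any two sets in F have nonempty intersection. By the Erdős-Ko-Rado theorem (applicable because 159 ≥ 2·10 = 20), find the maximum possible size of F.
max |F| = C(158, 9) = 134083071186350

Erdős-Ko-Rado (1961): when n ≥ 2k, max |F| = C(n−1, k−1). The bound is attained by the star {A : i ∈ A} for any fixed i ∈ [n]. Here C(159−1, 10−1) = C(158, 9) = 134083071186350.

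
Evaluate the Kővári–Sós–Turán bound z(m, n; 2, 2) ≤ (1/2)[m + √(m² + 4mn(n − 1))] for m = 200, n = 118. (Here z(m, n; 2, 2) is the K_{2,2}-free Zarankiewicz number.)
z(200, 118; 2, 2) ≤ (1/2)[200 + √(200² + 4·200·118·117)] = (1/2)[200 + √11084800] = 1764.6922

Kővári–Sós–Turán: let r_1, ..., r_200 be the row sums and z = Σ r_i the total number of 1s. Each pair of columns can share at most one row with both entries 1 (else a 2×2 all-ones block appears), so Σ_i C(r_i, 2) ≤ C(118, 2) = 6903. By convexity Σ_i C(r_i, 2) ≥ 200·C(z/200, 2) = z(z − 200)/(2·200), giving z² − 200z − 200·118·117 ≤ 0 and hence z ≤ (1/2)[200 + √(40000 + 4·2761200)] = (1/2)[200 + √11084800] ≈ (1/2)(200 + 3329.3843) = 1764.6922.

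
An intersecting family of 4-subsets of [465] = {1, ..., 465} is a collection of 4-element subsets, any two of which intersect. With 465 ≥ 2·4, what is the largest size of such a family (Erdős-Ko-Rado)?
max |F| = C(464, 3) = 16542064

Erdős-Ko-Rado (1961): when n ≥ 2k, max |F| = C(n−1, k−1). The bound is attained by the star {A : i ∈ A} for any fixed i ∈ [n]. Here C(465−1, 4−1) = C(464, 3) = 16542064.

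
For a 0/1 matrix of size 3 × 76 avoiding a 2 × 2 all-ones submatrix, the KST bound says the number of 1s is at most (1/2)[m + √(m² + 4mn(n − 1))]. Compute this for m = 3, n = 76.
z(3, 76; 2, 2) ≤ (1/2)[3 + √(3² + 4·3·76·75)] = (1/2)[3 + √68409] = 132.2756

Kővári–Sós–Turán: let r_1, ..., r_3 be the row sums and z = Σ r_i the total number of 1s. Each pair of columns can share at most one row with both entries 1 (else a 2×2 all-ones block appears), so Σ_i C(r_i, 2) ≤ C(76, 2) = 2850. By convexity Σ_i C(r_i, 2) ≥ 3·C(z/3, 2) = z(z − 3)/(2·3), giving z² − 3z − 3·76·75 ≤ 0 and hence z ≤ (1/2)[3 + √(9 + 4·17100)] = (1/2)[3 + √68409] ≈ (1/2)(3 + 261.5511) = 132.2756.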